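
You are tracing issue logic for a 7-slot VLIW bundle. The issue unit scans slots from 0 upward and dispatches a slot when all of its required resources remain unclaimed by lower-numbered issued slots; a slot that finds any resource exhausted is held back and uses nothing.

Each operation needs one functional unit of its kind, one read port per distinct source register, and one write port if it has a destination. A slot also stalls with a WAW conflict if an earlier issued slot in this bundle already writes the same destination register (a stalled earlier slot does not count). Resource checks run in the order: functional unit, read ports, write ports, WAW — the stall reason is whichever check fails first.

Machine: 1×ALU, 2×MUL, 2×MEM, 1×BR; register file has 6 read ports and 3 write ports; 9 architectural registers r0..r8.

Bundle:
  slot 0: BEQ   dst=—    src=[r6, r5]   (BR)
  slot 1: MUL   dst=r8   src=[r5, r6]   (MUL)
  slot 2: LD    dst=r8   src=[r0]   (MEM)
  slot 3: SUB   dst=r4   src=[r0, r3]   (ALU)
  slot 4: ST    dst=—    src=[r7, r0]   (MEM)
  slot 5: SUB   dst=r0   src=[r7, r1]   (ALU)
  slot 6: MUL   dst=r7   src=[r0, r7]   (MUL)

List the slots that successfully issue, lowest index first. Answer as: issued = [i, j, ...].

issued = [0, 1, 3]

[0] BR needs rd=2 wr=0: ok; after: ALU=1 MUL=2 MEM=2 BR=0, R=4, W=3
[1] MUL needs rd=2 wr=1: ok; after: ALU=1 MUL=1 MEM=2 BR=0, R=2, W=2
[2] MEM needs rd=1 wr=1: WAW; after: ALU=1 MUL=1 MEM=2 BR=0, R=2, W=2
[3] ALU needs rd=2 wr=1: ok; after: ALU=0 MUL=1 MEM=2 BR=0, R=0, W=1
[4] MEM needs rd=2 wr=0: RD_PORT; after: ALU=0 MUL=1 MEM=2 BR=0, R=0, W=1
[5] ALU needs rd=2 wr=1: FU; after: ALU=0 MUL=1 MEM=2 BR=0, R=0, W=1
[6] MUL needs rd=2 wr=1: RD_PORT; after: ALU=0 MUL=1 MEM=2 BR=0, R=0, W=1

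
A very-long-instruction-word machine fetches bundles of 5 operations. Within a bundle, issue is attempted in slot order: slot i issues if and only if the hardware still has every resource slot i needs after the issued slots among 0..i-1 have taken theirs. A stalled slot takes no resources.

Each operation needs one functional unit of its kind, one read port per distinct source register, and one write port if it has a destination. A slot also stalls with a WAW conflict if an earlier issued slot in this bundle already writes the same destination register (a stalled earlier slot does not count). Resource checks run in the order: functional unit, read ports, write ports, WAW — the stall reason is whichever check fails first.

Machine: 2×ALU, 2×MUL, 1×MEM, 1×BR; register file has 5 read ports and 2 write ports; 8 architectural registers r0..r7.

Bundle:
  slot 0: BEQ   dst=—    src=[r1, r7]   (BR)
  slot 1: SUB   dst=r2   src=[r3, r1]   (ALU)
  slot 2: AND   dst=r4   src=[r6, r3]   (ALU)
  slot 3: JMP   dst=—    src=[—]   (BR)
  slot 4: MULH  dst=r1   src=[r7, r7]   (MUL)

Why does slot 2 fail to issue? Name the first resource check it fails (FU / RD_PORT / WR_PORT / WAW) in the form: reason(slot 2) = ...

reason(slot 2) = RD_PORT

[0] BR needs rd=2 wr=0: ok; after: ALU=2 MUL=2 MEM=1 BR=0, R=3, W=2
[1] ALU needs rd=2 wr=1: ok; after: ALU=1 MUL=2 MEM=1 BR=0, R=1, W=1
[2] ALU needs rd=2 wr=1: RD_PORT; after: ALU=1 MUL=2 MEM=1 BR=0, R=1, W=1
[3] BR needs rd=0 wr=0: FU; after: ALU=1 MUL=2 MEM=1 BR=0, R=1, W=1
[4] MUL needs rd=1 wr=1: ok; after: ALU=1 MUL=1 MEM=1 BR=0, R=0, W=0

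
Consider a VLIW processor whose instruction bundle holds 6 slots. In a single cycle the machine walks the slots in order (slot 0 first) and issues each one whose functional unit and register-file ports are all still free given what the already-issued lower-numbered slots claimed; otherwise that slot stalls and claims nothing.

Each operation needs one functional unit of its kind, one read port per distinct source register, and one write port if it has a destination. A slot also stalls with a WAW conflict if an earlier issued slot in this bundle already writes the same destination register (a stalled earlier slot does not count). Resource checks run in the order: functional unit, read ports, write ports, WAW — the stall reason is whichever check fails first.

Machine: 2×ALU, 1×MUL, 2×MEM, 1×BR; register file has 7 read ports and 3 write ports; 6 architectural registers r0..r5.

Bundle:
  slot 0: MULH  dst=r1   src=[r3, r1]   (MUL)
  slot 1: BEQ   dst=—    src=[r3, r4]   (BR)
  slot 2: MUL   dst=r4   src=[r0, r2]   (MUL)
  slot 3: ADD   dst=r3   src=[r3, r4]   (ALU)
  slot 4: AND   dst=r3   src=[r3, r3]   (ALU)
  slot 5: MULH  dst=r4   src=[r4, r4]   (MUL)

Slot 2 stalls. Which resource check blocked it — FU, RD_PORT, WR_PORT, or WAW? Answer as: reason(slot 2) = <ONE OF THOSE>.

reason(slot 2) = FU

  0. MUL→r1 ⇒ go  {2A/0Mu/2Ld/1B | 5r 2w}
  1. BR ⇒ go  {2A/0Mu/2Ld/0B | 3r 2w}
  2. MUL→r4 ⇒ no(FU)  {2A/0Mu/2Ld/0B | 3r 2w}
  3. ALU→r3 ⇒ go  {1A/0Mu/2Ld/0B | 1r 1w}
  4. ALU→r3 ⇒ no(WAW)  {1A/0Mu/2Ld/0B | 1r 1w}
  5. MUL→r4 ⇒ no(FU)  {1A/0Mu/2Ld/0B | 1r 1w}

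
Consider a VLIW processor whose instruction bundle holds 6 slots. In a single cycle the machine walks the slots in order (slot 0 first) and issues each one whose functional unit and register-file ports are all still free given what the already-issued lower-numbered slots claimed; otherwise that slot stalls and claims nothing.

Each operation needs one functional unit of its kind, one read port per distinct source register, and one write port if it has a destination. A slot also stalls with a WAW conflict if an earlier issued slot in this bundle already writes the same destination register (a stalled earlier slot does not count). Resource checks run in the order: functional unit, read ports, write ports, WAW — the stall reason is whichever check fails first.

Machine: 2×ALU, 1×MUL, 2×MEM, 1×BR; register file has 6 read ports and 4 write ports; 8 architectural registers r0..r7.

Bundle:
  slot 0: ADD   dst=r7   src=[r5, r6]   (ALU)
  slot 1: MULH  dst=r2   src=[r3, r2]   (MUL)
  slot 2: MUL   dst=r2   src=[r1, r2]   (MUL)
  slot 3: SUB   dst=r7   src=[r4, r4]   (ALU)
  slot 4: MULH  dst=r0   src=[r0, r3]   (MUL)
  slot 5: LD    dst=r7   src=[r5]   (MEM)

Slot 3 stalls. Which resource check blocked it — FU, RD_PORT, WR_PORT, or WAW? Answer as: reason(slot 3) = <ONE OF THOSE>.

[0] ALU needs rd=2 wr=1: ok; after: ALU=1 MUL=1 MEM=2 BR=1, R=4, W=3
[1] MUL needs rd=2 wr=1: ok; after: ALU=1 MUL=0 MEM=2 BR=1, R=2, W=2
[2] MUL needs rd=2 wr=1: FU; after: ALU=1 MUL=0 MEM=2 BR=1, R=2, W=2
[3] ALU needs rd=1 wr=1: WAW; after: ALU=1 MUL=0 MEM=2 BR=1, R=2, W=2
[4] MUL needs rd=2 wr=1: FU; after: ALU=1 MUL=0 MEM=2 BR=1, R=2, W=2
[5] MEM needs rd=1 wr=1: WAW; after: ALU=1 MUL=0 MEM=2 BR=1, R=2, W=2

reason(slot 3) = WAW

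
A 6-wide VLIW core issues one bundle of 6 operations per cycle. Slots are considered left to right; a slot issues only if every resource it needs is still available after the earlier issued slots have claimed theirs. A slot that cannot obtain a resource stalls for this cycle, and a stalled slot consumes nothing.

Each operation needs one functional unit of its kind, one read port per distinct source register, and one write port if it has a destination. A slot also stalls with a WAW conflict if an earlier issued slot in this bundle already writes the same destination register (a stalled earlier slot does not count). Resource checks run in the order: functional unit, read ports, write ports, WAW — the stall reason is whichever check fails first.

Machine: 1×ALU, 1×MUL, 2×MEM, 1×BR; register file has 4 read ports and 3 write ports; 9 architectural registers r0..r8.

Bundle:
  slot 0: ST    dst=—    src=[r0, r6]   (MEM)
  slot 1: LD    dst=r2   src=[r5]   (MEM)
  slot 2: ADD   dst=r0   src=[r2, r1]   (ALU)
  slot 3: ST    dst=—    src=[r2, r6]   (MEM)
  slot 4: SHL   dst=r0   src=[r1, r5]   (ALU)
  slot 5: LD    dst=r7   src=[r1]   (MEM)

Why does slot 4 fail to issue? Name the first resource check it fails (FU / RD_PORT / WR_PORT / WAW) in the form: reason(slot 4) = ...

#0 MEM src=r0,r6 dispatched  <A:1 Mu:1 Ld:1 B:1 rd:2 wr:3>
#1 MEM src=r5 dispatched  <A:1 Mu:1 Ld:0 B:1 rd:1 wr:2>
#2 ALU src=r2,r1 held:RD_PORT  <A:1 Mu:1 Ld:0 B:1 rd:1 wr:2>
#3 MEM src=r2,r6 held:FU  <A:1 Mu:1 Ld:0 B:1 rd:1 wr:2>
#4 ALU src=r1,r5 held:RD_PORT  <A:1 Mu:1 Ld:0 B:1 rd:1 wr:2>
#5 MEM src=r1 held:FU  <A:1 Mu:1 Ld:0 B:1 rd:1 wr:2>

reason(slot 4) = RD_PORT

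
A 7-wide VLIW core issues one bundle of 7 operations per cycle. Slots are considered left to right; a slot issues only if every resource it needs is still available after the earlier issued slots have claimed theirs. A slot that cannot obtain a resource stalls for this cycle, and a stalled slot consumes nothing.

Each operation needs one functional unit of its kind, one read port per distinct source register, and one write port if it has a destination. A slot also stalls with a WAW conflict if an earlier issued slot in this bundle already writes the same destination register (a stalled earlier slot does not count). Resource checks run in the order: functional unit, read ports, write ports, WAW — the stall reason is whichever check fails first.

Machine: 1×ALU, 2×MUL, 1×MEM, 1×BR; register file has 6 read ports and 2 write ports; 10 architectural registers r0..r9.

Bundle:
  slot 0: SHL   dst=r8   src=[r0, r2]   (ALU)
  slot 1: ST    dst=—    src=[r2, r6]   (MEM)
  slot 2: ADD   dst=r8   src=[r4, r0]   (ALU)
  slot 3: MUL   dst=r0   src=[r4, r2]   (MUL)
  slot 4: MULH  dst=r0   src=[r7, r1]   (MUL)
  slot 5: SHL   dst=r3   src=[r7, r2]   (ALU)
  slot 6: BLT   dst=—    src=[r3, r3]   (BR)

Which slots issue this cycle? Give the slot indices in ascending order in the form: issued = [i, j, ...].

issued = [0, 1, 3]

slot 0 (ALU): ISSUE — free A0,Mu2,Ld1,B1 rp4 wp1
slot 1 (MEM): ISSUE — free A0,Mu2,Ld0,B1 rp2 wp1
slot 2 (ALU): stall FU — free A0,Mu2,Ld0,B1 rp2 wp1
slot 3 (MUL): ISSUE — free A0,Mu1,Ld0,B1 rp0 wp0
slot 4 (MUL): stall RD_PORT — free A0,Mu1,Ld0,B1 rp0 wp0
slot 5 (ALU): stall FU — free A0,Mu1,Ld0,B1 rp0 wp0
slot 6 (BR): stall RD_PORT — free A0,Mu1,Ld0,B1 rp0 wp0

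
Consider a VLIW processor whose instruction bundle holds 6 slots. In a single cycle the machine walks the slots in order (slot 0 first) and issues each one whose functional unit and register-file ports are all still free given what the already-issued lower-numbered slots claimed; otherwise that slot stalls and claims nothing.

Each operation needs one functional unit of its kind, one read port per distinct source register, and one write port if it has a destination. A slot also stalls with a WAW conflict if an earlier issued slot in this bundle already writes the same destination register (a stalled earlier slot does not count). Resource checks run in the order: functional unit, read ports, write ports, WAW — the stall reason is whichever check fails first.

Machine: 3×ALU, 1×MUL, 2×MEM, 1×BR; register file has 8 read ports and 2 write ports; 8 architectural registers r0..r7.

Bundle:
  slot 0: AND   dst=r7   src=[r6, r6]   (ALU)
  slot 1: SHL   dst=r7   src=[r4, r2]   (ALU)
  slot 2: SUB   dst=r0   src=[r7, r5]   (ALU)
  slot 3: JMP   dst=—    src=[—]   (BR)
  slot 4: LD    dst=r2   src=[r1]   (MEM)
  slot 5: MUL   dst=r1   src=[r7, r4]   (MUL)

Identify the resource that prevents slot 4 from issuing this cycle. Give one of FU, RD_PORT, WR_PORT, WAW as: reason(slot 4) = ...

reason(slot 4) = WR_PORT

  0. ALU→r7 ⇒ go  {2A/1Mu/2Ld/1B | 7r 1w}
  1. ALU→r7 ⇒ no(WAW)  {2A/1Mu/2Ld/1B | 7r 1w}
  2. ALU→r0 ⇒ go  {1A/1Mu/2Ld/1B | 5r 0w}
  3. BR ⇒ go  {1A/1Mu/2Ld/0B | 5r 0w}
  4. MEM→r2 ⇒ no(WR_PORT)  {1A/1Mu/2Ld/0B | 5r 0w}
  5. MUL→r1 ⇒ no(WR_PORT)  {1A/1Mu/2Ld/0B | 5r 0w}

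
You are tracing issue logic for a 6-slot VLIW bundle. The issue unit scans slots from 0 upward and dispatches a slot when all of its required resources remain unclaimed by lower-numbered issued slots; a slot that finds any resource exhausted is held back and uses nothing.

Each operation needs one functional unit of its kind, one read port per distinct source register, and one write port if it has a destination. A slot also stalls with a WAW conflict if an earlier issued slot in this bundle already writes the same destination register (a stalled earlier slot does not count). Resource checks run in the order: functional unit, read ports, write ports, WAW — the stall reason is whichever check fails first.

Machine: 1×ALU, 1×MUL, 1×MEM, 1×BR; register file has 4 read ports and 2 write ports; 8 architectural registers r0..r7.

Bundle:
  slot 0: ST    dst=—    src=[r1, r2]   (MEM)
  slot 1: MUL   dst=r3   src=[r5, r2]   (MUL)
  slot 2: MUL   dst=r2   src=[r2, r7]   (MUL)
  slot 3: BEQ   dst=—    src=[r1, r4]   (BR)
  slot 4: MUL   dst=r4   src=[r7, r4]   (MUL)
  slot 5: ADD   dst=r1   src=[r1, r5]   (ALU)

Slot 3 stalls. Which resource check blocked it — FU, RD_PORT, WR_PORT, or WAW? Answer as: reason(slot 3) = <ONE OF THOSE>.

slot 0 (MEM): ISSUE — free A1,Mu1,Ld0,B1 rp2 wp2
slot 1 (MUL): ISSUE — free A1,Mu0,Ld0,B1 rp0 wp1
slot 2 (MUL): stall FU — free A1,Mu0,Ld0,B1 rp0 wp1
slot 3 (BR): stall RD_PORT — free A1,Mu0,Ld0,B1 rp0 wp1
slot 4 (MUL): stall FU — free A1,Mu0,Ld0,B1 rp0 wp1
slot 5 (ALU): stall RD_PORT — free A1,Mu0,Ld0,B1 rp0 wp1

reason(slot 3) = RD_PORT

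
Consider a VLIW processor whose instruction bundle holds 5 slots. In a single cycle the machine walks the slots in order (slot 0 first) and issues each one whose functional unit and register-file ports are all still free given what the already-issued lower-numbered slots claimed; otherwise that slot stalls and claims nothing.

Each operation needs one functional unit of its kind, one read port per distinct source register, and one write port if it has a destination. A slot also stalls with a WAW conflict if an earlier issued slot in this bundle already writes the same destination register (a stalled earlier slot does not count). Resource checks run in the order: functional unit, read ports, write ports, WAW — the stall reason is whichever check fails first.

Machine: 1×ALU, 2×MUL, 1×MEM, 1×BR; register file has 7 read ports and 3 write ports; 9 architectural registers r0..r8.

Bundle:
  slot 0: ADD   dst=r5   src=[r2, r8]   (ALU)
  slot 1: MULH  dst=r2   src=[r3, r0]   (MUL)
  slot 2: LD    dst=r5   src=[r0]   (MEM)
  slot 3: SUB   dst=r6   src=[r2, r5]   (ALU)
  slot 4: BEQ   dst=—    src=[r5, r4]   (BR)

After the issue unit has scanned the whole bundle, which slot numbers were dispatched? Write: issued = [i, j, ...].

[0] ALU needs rd=2 wr=1: ok; after: ALU=0 MUL=2 MEM=1 BR=1, R=5, W=2
[1] MUL needs rd=2 wr=1: ok; after: ALU=0 MUL=1 MEM=1 BR=1, R=3, W=1
[2] MEM needs rd=1 wr=1: WAW; after: ALU=0 MUL=1 MEM=1 BR=1, R=3, W=1
[3] ALU needs rd=2 wr=1: FU; after: ALU=0 MUL=1 MEM=1 BR=1, R=3, W=1
[4] BR needs rd=2 wr=0: ok; after: ALU=0 MUL=1 MEM=1 BR=0, R=1, W=1

issued = [0, 1, 4]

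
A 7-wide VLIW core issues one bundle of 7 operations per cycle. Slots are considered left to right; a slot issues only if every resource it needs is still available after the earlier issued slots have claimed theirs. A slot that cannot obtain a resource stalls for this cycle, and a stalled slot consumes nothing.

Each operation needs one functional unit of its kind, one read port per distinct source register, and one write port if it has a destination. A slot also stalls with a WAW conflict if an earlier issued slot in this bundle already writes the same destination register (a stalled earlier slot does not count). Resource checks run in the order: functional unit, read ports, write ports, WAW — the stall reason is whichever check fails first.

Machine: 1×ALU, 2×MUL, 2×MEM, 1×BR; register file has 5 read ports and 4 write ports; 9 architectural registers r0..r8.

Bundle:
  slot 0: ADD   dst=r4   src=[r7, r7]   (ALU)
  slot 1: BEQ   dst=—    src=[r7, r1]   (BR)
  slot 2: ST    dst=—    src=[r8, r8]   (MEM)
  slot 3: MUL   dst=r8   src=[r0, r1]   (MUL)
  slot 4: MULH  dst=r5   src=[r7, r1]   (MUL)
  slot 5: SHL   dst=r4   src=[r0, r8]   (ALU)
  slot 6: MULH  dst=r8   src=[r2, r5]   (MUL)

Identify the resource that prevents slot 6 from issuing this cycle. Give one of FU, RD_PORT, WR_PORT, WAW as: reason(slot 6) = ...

#0 ALU src=r7,r7 dispatched  <A:0 Mu:2 Ld:2 B:1 rd:4 wr:3>
#1 BR src=r7,r1 dispatched  <A:0 Mu:2 Ld:2 B:0 rd:2 wr:3>
#2 MEM src=r8,r8 dispatched  <A:0 Mu:2 Ld:1 B:0 rd:1 wr:3>
#3 MUL src=r0,r1 held:RD_PORT  <A:0 Mu:2 Ld:1 B:0 rd:1 wr:3>
#4 MUL src=r7,r1 held:RD_PORT  <A:0 Mu:2 Ld:1 B:0 rd:1 wr:3>
#5 ALU src=r0,r8 held:FU  <A:0 Mu:2 Ld:1 B:0 rd:1 wr:3>
#6 MUL src=r2,r5 held:RD_PORT  <A:0 Mu:2 Ld:1 B:0 rd:1 wr:3>

reason(slot 6) = RD_PORT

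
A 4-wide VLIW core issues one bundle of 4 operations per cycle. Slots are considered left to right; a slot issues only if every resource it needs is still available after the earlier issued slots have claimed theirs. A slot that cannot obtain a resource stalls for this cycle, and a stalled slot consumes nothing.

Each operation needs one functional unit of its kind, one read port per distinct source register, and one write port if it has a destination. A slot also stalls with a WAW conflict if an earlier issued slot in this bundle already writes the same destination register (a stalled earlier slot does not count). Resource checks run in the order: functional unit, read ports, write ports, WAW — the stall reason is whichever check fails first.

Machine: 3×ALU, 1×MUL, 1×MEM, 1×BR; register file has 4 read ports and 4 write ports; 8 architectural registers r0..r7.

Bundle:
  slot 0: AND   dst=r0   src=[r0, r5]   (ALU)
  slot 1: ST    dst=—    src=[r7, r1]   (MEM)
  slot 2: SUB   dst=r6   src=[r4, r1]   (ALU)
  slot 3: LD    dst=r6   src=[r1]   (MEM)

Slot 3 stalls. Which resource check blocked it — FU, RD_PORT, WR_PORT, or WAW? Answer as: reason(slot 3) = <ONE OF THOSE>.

reason(slot 3) = FU

(0) want 1×ALU +2rd +1wr — yes → AL2|MU1|ME1|BR1|rd2|wr3
(1) want 1×MEM +2rd +0wr — yes → AL2|MU1|ME0|BR1|rd0|wr3
(2) want 1×ALU +2rd +1wr — RD_PORT → AL2|MU1|ME0|BR1|rd0|wr3
(3) want 1×MEM +1rd +1wr — FU → AL2|MU1|ME0|BR1|rd0|wr3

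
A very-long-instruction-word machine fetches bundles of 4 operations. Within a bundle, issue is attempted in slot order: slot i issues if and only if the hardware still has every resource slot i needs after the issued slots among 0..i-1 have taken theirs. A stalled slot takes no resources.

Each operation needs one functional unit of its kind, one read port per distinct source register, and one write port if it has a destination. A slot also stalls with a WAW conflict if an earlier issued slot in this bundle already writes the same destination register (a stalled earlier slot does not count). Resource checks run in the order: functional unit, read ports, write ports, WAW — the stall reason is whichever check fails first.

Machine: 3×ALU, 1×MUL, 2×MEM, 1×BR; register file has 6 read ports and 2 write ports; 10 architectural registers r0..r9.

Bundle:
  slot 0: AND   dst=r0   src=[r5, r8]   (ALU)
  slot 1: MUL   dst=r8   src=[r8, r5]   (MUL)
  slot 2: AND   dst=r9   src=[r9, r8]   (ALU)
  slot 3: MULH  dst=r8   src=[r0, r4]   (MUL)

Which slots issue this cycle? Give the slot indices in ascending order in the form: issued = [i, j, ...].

issued = [0, 1]

#0 ALU src=r5,r8 dispatched  <A:2 Mu:1 Ld:2 B:1 rd:4 wr:1>
#1 MUL src=r8,r5 dispatched  <A:2 Mu:0 Ld:2 B:1 rd:2 wr:0>
#2 ALU src=r9,r8 held:WR_PORT  <A:2 Mu:0 Ld:2 B:1 rd:2 wr:0>
#3 MUL src=r0,r4 held:FU  <A:2 Mu:0 Ld:2 B:1 rd:2 wr:0>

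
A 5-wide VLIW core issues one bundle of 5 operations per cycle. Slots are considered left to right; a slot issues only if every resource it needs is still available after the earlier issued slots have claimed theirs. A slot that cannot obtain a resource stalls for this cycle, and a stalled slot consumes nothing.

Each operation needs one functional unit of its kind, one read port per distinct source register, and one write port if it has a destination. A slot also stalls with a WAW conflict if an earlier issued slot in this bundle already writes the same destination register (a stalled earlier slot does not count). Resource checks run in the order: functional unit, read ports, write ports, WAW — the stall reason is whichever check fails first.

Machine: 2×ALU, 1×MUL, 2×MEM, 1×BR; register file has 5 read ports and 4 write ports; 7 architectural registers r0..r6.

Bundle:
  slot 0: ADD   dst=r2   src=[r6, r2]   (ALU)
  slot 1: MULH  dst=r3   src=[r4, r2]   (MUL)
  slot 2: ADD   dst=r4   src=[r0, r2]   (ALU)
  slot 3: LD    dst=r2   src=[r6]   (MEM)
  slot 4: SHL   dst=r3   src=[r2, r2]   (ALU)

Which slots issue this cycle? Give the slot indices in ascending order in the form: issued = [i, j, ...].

issued = [0, 1]

#0 ALU src=r6,r2 dispatched  <A:1 Mu:1 Ld:2 B:1 rd:3 wr:3>
#1 MUL src=r4,r2 dispatched  <A:1 Mu:0 Ld:2 B:1 rd:1 wr:2>
#2 ALU src=r0,r2 held:RD_PORT  <A:1 Mu:0 Ld:2 B:1 rd:1 wr:2>
#3 MEM src=r6 held:WAW  <A:1 Mu:0 Ld:2 B:1 rd:1 wr:2>
#4 ALU src=r2,r2 held:WAW  <A:1 Mu:0 Ld:2 B:1 rd:1 wr:2>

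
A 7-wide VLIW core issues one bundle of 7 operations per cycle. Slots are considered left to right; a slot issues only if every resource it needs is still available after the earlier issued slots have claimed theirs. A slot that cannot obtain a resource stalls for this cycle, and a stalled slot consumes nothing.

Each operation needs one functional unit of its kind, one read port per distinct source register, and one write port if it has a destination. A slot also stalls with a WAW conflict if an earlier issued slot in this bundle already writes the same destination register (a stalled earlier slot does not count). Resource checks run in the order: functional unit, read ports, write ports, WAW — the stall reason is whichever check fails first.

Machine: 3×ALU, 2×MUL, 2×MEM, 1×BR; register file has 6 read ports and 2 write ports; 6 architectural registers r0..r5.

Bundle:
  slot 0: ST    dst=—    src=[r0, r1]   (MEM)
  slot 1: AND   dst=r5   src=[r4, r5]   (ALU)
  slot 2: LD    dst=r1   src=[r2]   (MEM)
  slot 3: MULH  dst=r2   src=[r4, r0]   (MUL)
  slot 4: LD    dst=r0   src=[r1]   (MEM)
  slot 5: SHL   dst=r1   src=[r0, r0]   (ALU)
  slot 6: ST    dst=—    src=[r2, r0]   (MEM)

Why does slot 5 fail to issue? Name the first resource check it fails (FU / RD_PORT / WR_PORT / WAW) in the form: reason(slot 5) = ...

[0] MEM needs rd=2 wr=0: ok; after: ALU=3 MUL=2 MEM=1 BR=1, R=4, W=2
[1] ALU needs rd=2 wr=1: ok; after: ALU=2 MUL=2 MEM=1 BR=1, R=2, W=1
[2] MEM needs rd=1 wr=1: ok; after: ALU=2 MUL=2 MEM=0 BR=1, R=1, W=0
[3] MUL needs rd=2 wr=1: RD_PORT; after: ALU=2 MUL=2 MEM=0 BR=1, R=1, W=0
[4] MEM needs rd=1 wr=1: FU; after: ALU=2 MUL=2 MEM=0 BR=1, R=1, W=0
[5] ALU needs rd=1 wr=1: WR_PORT; after: ALU=2 MUL=2 MEM=0 BR=1, R=1, W=0
[6] MEM needs rd=2 wr=0: FU; after: ALU=2 MUL=2 MEM=0 BR=1, R=1, W=0

reason(slot 5) = WR_PORT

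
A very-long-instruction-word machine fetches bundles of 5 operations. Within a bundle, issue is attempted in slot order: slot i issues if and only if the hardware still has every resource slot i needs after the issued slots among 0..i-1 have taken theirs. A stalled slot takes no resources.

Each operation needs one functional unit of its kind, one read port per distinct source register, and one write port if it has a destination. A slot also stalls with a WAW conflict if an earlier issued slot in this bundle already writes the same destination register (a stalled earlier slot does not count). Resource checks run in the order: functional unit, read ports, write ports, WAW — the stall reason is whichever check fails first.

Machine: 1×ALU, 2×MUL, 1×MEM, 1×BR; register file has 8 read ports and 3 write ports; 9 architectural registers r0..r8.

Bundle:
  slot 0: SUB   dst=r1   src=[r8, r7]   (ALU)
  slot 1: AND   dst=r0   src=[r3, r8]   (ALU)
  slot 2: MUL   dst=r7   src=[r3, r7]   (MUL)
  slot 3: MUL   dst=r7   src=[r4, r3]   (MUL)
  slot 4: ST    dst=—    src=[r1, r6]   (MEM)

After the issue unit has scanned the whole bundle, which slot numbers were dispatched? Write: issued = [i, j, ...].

[0] ALU needs rd=2 wr=1: ok; after: ALU=0 MUL=2 MEM=1 BR=1, R=6, W=2
[1] ALU needs rd=2 wr=1: FU; after: ALU=0 MUL=2 MEM=1 BR=1, R=6, W=2
[2] MUL needs rd=2 wr=1: ok; after: ALU=0 MUL=1 MEM=1 BR=1, R=4, W=1
[3] MUL needs rd=2 wr=1: WAW; after: ALU=0 MUL=1 MEM=1 BR=1, R=4, W=1
[4] MEM needs rd=2 wr=0: ok; after: ALU=0 MUL=1 MEM=0 BR=1, R=2, W=1

issued = [0, 2, 4]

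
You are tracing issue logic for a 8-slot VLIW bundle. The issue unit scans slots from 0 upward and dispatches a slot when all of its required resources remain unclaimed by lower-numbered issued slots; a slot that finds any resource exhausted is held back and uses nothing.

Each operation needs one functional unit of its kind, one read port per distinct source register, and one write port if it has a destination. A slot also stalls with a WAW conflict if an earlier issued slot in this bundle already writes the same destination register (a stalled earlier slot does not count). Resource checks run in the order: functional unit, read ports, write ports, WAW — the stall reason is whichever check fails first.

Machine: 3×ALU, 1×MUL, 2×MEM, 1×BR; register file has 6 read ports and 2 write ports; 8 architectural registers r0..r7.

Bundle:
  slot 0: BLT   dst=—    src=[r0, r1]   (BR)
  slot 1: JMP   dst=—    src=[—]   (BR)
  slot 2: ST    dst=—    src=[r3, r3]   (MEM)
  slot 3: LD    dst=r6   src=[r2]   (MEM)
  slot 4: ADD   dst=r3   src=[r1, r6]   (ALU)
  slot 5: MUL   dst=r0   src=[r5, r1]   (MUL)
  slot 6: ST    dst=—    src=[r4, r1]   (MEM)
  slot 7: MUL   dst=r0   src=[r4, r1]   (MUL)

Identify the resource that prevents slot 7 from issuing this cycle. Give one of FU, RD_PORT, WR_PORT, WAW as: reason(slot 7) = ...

reason(slot 7) = RD_PORT

(0) want 1×BR +2rd +0wr — yes → AL3|MU1|ME2|BR0|rd4|wr2
(1) want 1×BR +0rd +0wr — FU → AL3|MU1|ME2|BR0|rd4|wr2
(2) want 1×MEM +1rd +0wr — yes → AL3|MU1|ME1|BR0|rd3|wr2
(3) want 1×MEM +1rd +1wr — yes → AL3|MU1|ME0|BR0|rd2|wr1
(4) want 1×ALU +2rd +1wr — yes → AL2|MU1|ME0|BR0|rd0|wr0
(5) want 1×MUL +2rd +1wr — RD_PORT → AL2|MU1|ME0|BR0|rd0|wr0
(6) want 1×MEM +2rd +0wr — FU → AL2|MU1|ME0|BR0|rd0|wr0
(7) want 1×MUL +2rd +1wr — RD_PORT → AL2|MU1|ME0|BR0|rd0|wr0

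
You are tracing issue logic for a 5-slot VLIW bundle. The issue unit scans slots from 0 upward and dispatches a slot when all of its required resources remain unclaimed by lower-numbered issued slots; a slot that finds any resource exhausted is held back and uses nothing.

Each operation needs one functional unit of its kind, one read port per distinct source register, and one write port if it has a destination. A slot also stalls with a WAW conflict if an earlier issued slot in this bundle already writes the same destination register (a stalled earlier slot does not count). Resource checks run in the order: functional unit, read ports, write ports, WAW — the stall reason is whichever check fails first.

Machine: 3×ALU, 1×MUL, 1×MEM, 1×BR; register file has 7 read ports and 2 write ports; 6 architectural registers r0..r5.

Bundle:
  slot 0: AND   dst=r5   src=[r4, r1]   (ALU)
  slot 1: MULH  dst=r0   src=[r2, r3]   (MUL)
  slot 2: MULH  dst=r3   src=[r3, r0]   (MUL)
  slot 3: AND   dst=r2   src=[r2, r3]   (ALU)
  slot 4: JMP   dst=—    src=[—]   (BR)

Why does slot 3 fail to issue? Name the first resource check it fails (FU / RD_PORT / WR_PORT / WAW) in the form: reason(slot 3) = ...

#0 ALU src=r4,r1 dispatched  <A:2 Mu:1 Ld:1 B:1 rd:5 wr:1>
#1 MUL src=r2,r3 dispatched  <A:2 Mu:0 Ld:1 B:1 rd:3 wr:0>
#2 MUL src=r3,r0 held:FU  <A:2 Mu:0 Ld:1 B:1 rd:3 wr:0>
#3 ALU src=r2,r3 held:WR_PORT  <A:2 Mu:0 Ld:1 B:1 rd:3 wr:0>
#4 BR src=- dispatched  <A:2 Mu:0 Ld:1 B:0 rd:3 wr:0>

reason(slot 3) = WR_PORT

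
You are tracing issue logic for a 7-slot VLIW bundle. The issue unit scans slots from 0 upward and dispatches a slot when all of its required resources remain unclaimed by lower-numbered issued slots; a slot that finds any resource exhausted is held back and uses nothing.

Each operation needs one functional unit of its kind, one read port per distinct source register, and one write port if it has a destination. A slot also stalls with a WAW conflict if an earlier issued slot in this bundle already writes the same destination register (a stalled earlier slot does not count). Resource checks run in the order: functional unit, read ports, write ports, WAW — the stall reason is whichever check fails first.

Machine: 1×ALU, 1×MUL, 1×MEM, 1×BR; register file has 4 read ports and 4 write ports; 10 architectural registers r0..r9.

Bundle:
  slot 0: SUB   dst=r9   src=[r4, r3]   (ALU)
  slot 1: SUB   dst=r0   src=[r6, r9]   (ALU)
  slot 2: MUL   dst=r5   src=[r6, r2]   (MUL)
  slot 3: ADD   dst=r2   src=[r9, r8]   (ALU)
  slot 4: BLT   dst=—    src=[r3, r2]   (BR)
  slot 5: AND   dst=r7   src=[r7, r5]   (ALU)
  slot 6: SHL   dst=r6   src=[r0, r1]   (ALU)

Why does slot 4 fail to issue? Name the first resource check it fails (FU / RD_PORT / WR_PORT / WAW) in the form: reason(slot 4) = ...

reason(slot 4) = RD_PORT

slot 0 (ALU): ISSUE — free A0,Mu1,Ld1,B1 rp2 wp3
slot 1 (ALU): stall FU — free A0,Mu1,Ld1,B1 rp2 wp3
slot 2 (MUL): ISSUE — free A0,Mu0,Ld1,B1 rp0 wp2
slot 3 (ALU): stall FU — free A0,Mu0,Ld1,B1 rp0 wp2
slot 4 (BR): stall RD_PORT — free A0,Mu0,Ld1,B1 rp0 wp2
slot 5 (ALU): stall FU — free A0,Mu0,Ld1,B1 rp0 wp2
slot 6 (ALU): stall FU — free A0,Mu0,Ld1,B1 rp0 wp2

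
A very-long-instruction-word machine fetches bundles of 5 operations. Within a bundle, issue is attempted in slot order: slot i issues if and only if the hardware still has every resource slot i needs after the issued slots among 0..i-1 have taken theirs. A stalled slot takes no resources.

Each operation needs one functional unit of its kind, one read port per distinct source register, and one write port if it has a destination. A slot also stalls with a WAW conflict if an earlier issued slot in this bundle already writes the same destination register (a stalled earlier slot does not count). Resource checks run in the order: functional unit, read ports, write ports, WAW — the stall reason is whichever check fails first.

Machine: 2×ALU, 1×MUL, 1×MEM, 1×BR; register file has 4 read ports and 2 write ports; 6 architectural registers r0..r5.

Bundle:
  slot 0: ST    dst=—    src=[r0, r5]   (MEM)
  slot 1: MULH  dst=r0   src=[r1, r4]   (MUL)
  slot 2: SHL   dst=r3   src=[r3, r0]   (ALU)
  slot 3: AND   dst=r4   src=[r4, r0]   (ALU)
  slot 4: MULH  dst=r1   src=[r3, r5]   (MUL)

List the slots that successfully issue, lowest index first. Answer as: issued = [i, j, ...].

slot 0 (MEM): ISSUE — free A2,Mu1,Ld0,B1 rp2 wp2
slot 1 (MUL): ISSUE — free A2,Mu0,Ld0,B1 rp0 wp1
slot 2 (ALU): stall RD_PORT — free A2,Mu0,Ld0,B1 rp0 wp1
slot 3 (ALU): stall RD_PORT — free A2,Mu0,Ld0,B1 rp0 wp1
slot 4 (MUL): stall FU — free A2,Mu0,Ld0,B1 rp0 wp1

issued = [0, 1]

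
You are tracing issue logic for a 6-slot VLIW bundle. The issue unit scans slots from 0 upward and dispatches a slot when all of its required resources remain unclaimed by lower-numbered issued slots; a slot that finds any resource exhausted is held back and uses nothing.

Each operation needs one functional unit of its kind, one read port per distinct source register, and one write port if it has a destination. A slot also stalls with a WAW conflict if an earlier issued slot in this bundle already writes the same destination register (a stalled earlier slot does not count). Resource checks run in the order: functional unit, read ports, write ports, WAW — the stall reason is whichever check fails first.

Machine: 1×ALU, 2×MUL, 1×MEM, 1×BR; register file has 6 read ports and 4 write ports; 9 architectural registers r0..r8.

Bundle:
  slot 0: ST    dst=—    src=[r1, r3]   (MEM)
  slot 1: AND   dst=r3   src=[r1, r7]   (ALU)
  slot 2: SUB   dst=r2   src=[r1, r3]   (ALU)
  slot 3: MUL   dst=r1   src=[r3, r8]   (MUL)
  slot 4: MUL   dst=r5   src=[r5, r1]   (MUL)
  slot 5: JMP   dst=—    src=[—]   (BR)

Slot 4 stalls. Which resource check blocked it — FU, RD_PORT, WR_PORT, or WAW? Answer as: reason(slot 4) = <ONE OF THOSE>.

reason(slot 4) = RD_PORT

#0 MEM src=r1,r3 dispatched  <A:1 Mu:2 Ld:0 B:1 rd:4 wr:4>
#1 ALU src=r1,r7 dispatched  <A:0 Mu:2 Ld:0 B:1 rd:2 wr:3>
#2 ALU src=r1,r3 held:FU  <A:0 Mu:2 Ld:0 B:1 rd:2 wr:3>
#3 MUL src=r3,r8 dispatched  <A:0 Mu:1 Ld:0 B:1 rd:0 wr:2>
#4 MUL src=r5,r1 held:RD_PORT  <A:0 Mu:1 Ld:0 B:1 rd:0 wr:2>
#5 BR src=- dispatched  <A:0 Mu:1 Ld:0 B:0 rd:0 wr:2>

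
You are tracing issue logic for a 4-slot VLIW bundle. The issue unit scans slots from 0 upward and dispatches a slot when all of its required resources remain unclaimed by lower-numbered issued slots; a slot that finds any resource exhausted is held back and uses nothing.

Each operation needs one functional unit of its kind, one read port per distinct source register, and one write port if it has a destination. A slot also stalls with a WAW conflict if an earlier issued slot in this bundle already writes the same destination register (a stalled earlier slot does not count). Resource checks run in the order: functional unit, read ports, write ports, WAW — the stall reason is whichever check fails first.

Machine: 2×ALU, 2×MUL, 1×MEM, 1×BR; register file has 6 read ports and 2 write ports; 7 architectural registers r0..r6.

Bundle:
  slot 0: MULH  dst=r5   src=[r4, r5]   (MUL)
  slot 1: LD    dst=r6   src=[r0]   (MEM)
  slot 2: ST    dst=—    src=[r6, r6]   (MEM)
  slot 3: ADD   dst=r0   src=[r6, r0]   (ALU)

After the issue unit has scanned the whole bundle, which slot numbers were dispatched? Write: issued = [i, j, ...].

issued = [0, 1]

(0) want 1×MUL +2rd +1wr — yes → AL2|MU1|ME1|BR1|rd4|wr1
(1) want 1×MEM +1rd +1wr — yes → AL2|MU1|ME0|BR1|rd3|wr0
(2) want 1×MEM +1rd +0wr — FU → AL2|MU1|ME0|BR1|rd3|wr0
(3) want 1×ALU +2rd +1wr — WR_PORT → AL2|MU1|ME0|BR1|rd3|wr0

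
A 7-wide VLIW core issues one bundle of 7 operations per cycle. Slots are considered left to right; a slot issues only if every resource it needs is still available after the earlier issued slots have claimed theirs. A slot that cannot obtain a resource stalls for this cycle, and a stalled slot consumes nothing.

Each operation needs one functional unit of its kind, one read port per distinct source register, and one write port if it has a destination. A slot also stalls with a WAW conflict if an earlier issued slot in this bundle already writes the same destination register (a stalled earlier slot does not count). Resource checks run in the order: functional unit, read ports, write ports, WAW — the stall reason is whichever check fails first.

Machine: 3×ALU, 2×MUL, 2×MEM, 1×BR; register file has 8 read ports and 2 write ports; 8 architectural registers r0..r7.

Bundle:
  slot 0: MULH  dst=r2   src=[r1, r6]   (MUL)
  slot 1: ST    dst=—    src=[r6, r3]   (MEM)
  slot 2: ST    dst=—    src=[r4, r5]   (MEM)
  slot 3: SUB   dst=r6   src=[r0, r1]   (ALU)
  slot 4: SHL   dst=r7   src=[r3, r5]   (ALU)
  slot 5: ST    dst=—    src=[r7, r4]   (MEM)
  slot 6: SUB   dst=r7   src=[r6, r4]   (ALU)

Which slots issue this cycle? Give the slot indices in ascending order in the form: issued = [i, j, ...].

issued = [0, 1, 2, 3]

slot 0 (MUL): ISSUE — free A3,Mu1,Ld2,B1 rp6 wp1
slot 1 (MEM): ISSUE — free A3,Mu1,Ld1,B1 rp4 wp1
slot 2 (MEM): ISSUE — free A3,Mu1,Ld0,B1 rp2 wp1
slot 3 (ALU): ISSUE — free A2,Mu1,Ld0,B1 rp0 wp0
slot 4 (ALU): stall RD_PORT — free A2,Mu1,Ld0,B1 rp0 wp0
slot 5 (MEM): stall FU — free A2,Mu1,Ld0,B1 rp0 wp0
slot 6 (ALU): stall RD_PORT — free A2,Mu1,Ld0,B1 rp0 wp0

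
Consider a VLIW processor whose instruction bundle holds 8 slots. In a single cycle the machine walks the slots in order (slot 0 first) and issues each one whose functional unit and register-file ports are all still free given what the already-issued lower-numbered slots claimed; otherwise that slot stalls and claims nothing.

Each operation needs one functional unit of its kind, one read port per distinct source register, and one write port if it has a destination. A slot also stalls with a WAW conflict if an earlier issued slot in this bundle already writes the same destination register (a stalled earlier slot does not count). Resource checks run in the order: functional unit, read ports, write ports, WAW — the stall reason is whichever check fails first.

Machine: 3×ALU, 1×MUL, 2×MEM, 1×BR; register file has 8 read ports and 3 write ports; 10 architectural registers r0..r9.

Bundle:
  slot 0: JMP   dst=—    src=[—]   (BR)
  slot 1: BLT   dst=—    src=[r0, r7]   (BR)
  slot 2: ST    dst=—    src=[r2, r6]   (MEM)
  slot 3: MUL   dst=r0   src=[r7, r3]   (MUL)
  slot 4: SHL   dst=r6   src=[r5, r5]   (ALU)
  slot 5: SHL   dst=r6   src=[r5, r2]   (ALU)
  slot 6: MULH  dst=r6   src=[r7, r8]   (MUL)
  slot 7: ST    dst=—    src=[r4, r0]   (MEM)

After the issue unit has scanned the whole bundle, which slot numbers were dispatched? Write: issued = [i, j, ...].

issued = [0, 2, 3, 4, 7]

  0. BR ⇒ go  {3A/1Mu/2Ld/0B | 8r 3w}
  1. BR ⇒ no(FU)  {3A/1Mu/2Ld/0B | 8r 3w}
  2. MEM ⇒ go  {3A/1Mu/1Ld/0B | 6r 3w}
  3. MUL→r0 ⇒ go  {3A/0Mu/1Ld/0B | 4r 2w}
  4. ALU→r6 ⇒ go  {2A/0Mu/1Ld/0B | 3r 1w}
  5. ALU→r6 ⇒ no(WAW)  {2A/0Mu/1Ld/0B | 3r 1w}
  6. MUL→r6 ⇒ no(FU)  {2A/0Mu/1Ld/0B | 3r 1w}
  7. MEM ⇒ go  {2A/0Mu/0Ld/0B | 1r 1w}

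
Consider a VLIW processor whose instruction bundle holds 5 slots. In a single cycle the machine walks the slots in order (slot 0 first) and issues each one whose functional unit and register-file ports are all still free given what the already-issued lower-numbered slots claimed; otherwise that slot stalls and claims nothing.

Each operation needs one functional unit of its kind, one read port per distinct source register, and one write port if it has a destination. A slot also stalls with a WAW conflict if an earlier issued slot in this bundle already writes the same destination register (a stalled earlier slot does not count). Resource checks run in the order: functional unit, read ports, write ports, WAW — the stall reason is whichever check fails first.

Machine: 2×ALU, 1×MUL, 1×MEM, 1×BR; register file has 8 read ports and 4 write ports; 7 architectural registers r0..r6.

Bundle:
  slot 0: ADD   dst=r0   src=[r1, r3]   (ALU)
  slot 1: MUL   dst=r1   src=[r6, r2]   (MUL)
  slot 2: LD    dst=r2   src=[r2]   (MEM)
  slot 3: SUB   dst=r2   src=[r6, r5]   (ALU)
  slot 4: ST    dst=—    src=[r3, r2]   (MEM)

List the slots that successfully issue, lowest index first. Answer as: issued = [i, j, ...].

  0. ALU→r0 ⇒ go  {1A/1Mu/1Ld/1B | 6r 3w}
  1. MUL→r1 ⇒ go  {1A/0Mu/1Ld/1B | 4r 2w}
  2. MEM→r2 ⇒ go  {1A/0Mu/0Ld/1B | 3r 1w}
  3. ALU→r2 ⇒ no(WAW)  {1A/0Mu/0Ld/1B | 3r 1w}
  4. MEM ⇒ no(FU)  {1A/0Mu/0Ld/1B | 3r 1w}

issued = [0, 1, 2]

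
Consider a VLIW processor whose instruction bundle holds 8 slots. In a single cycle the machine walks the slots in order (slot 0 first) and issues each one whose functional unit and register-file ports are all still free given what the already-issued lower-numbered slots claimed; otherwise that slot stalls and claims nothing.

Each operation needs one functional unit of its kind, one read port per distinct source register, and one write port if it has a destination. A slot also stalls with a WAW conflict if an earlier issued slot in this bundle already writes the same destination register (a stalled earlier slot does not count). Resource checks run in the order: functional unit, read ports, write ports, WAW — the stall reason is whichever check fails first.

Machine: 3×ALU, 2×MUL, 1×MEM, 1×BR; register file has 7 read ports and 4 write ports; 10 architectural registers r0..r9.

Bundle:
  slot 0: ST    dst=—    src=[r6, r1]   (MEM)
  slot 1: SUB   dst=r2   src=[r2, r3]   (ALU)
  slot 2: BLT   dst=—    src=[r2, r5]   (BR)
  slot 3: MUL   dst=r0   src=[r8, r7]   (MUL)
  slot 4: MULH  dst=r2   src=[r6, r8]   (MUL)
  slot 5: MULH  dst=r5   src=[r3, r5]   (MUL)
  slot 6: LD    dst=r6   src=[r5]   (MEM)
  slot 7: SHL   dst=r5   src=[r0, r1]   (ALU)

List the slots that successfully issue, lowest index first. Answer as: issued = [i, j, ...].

issued = [0, 1, 2]

[0] MEM needs rd=2 wr=0: ok; after: ALU=3 MUL=2 MEM=0 BR=1, R=5, W=4
[1] ALU needs rd=2 wr=1: ok; after: ALU=2 MUL=2 MEM=0 BR=1, R=3, W=3
[2] BR needs rd=2 wr=0: ok; after: ALU=2 MUL=2 MEM=0 BR=0, R=1, W=3
[3] MUL needs rd=2 wr=1: RD_PORT; after: ALU=2 MUL=2 MEM=0 BR=0, R=1, W=3
[4] MUL needs rd=2 wr=1: RD_PORT; after: ALU=2 MUL=2 MEM=0 BR=0, R=1, W=3
[5] MUL needs rd=2 wr=1: RD_PORT; after: ALU=2 MUL=2 MEM=0 BR=0, R=1, W=3
[6] MEM needs rd=1 wr=1: FU; after: ALU=2 MUL=2 MEM=0 BR=0, R=1, W=3
[7] ALU needs rd=2 wr=1: RD_PORT; after: ALU=2 MUL=2 MEM=0 BR=0, R=1, W=3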